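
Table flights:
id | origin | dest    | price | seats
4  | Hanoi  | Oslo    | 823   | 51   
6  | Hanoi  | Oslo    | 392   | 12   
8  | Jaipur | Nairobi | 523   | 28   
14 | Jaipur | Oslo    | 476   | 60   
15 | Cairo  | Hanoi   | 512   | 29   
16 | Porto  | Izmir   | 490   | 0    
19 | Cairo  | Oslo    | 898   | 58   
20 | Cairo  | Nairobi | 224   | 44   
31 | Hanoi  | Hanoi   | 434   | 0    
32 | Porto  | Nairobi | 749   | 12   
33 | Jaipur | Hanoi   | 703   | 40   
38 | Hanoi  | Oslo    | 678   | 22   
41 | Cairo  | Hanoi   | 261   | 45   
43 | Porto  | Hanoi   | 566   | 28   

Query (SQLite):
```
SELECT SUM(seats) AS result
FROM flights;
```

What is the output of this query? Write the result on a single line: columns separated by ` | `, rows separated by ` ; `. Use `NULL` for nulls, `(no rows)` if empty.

429

All seats values: [51, 12, 28, 60, 29, 0, 58, 44, 0, 12, 40, 22, 45, 28].
SUM of non-NULL values = 429.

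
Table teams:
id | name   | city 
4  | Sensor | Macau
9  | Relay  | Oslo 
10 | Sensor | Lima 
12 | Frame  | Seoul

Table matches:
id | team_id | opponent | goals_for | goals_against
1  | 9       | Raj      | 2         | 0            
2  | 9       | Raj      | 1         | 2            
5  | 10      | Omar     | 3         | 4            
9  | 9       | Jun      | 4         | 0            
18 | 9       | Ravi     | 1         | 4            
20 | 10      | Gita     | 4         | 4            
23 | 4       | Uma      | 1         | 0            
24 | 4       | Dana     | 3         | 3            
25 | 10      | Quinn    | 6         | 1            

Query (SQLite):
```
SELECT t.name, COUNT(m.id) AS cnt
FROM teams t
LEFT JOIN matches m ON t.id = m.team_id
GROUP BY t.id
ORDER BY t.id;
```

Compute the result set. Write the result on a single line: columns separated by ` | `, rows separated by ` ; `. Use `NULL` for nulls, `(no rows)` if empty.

Sensor | 2 ; Relay | 4 ; Sensor | 3 ; Frame | 0

LEFT JOIN keeps every teams row; unmatched ones get NULL for matches columns.
Group by teams.id and compute COUNT(m.id). COUNT(col) of an all-NULL group is 0.
  4: ids {23, 24} → COUNT(m.id)=2
  9: ids {1, 2, 9, 18} → COUNT(m.id)=4
  10: ids {5, 20, 25} → COUNT(m.id)=3
  12: ids {—} → COUNT(m.id)=0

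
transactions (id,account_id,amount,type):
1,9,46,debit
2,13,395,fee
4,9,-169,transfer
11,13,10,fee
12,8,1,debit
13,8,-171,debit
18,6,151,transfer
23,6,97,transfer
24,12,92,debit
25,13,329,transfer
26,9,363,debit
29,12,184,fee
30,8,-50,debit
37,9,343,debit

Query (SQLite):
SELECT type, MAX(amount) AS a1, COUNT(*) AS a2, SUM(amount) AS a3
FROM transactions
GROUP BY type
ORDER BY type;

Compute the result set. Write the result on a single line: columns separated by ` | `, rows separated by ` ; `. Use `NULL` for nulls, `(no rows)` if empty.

debit | 363 | 7 | 624 ; fee | 395 | 3 | 589 ; transfer | 329 | 4 | 408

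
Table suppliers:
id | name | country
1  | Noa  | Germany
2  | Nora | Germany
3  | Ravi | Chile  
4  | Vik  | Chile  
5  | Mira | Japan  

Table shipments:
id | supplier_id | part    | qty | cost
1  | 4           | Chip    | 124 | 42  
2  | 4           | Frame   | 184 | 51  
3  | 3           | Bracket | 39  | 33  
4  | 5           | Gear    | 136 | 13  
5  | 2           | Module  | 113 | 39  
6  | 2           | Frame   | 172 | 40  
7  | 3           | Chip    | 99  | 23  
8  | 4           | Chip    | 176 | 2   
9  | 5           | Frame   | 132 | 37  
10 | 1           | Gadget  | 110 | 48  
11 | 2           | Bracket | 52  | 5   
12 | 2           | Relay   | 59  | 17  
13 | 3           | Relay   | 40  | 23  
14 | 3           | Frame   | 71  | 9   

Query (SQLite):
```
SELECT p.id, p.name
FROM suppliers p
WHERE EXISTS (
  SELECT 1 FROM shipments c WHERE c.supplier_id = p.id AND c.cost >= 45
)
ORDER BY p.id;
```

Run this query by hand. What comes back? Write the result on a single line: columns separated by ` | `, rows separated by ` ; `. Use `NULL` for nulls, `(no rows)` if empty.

For each suppliers row, check whether any shipments with matching supplier_id has cost >= 45.
Keep rows where that is true.

1 | Noa ; 4 | Vik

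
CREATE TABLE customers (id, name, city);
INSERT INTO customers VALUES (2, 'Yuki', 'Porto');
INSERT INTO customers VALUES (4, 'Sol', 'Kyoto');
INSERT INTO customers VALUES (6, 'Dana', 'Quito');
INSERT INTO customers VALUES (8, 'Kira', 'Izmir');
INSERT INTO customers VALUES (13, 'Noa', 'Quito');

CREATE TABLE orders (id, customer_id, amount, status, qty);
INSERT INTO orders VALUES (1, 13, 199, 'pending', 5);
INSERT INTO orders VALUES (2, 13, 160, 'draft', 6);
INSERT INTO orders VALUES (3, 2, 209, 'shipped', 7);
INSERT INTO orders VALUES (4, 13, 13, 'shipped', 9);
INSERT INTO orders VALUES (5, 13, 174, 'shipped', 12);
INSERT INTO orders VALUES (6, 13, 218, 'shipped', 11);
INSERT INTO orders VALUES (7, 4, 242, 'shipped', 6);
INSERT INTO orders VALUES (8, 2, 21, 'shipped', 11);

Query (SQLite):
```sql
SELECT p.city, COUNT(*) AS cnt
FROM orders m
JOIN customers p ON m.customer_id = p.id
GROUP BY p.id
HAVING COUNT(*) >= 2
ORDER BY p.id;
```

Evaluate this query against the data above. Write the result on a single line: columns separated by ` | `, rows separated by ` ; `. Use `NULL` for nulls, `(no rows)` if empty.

Join each orders row to its customers via customer_id.
Group joined rows by customers.id; compute COUNT(*) per group.
HAVING: keep groups with count ≥ 2.
  2: ids {3, 8} → COUNT(*)=2
  4: ids {7} → COUNT(*)=1
  13: ids {1, 2, 4, 5, 6} → COUNT(*)=5

Porto | 2 ; Quito | 5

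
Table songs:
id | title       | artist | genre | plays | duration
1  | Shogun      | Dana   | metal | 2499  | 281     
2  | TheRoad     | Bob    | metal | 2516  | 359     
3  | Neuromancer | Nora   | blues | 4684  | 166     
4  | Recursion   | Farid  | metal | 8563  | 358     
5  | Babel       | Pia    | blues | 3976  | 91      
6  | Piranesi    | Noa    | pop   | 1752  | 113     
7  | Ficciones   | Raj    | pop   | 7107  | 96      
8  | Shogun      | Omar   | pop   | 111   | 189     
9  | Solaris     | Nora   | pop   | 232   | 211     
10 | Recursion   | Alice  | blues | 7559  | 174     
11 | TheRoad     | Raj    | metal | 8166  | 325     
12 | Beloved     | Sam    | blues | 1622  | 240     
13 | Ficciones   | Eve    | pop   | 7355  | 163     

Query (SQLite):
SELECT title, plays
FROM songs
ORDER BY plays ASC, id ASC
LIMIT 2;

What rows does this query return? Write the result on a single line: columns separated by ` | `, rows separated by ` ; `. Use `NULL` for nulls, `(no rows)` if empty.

Sort by plays asc, tiebreak id asc: (111, id=8), (232, id=9), (1622, id=12), (1752, id=6), (2499, id=1) …. Take first 2.

Shogun | 111 ; Solaris | 232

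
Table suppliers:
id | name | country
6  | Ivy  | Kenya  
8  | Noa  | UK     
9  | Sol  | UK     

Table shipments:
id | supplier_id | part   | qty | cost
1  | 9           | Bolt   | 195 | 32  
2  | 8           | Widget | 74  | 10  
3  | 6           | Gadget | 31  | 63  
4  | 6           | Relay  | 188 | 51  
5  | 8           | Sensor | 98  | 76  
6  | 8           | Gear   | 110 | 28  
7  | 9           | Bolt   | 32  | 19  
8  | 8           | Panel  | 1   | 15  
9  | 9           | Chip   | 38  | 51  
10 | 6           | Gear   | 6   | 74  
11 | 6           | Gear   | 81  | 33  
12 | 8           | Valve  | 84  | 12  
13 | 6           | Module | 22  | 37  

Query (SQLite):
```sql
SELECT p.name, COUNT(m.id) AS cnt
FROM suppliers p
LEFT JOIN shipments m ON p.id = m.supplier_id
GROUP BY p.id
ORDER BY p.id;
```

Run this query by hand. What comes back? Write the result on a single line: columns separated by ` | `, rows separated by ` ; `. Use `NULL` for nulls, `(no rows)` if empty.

Ivy | 5 ; Noa | 5 ; Sol | 3

LEFT JOIN keeps every suppliers row; unmatched ones get NULL for shipments columns.
Group by suppliers.id and compute COUNT(m.id). COUNT(col) of an all-NULL group is 0.
  6: ids {3, 4, 10, 11, 13} → COUNT(m.id)=5
  8: ids {2, 5, 6, 8, 12} → COUNT(m.id)=5
  9: ids {1, 7, 9} → COUNT(m.id)=3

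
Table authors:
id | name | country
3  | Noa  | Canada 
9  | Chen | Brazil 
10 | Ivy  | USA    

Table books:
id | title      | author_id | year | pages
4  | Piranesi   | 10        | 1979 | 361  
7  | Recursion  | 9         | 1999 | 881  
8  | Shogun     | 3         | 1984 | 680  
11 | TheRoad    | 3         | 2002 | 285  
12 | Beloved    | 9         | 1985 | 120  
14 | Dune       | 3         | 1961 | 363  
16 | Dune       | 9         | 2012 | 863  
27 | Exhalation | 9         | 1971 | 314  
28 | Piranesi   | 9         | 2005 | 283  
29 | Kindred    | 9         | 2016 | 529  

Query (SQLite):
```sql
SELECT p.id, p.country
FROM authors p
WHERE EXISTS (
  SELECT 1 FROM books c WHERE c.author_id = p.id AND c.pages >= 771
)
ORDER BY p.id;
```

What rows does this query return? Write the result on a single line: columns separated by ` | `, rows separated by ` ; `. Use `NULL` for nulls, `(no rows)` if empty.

9 | Brazil

For each authors row, check whether any books with matching author_id has pages >= 771.
Keep rows where that is true.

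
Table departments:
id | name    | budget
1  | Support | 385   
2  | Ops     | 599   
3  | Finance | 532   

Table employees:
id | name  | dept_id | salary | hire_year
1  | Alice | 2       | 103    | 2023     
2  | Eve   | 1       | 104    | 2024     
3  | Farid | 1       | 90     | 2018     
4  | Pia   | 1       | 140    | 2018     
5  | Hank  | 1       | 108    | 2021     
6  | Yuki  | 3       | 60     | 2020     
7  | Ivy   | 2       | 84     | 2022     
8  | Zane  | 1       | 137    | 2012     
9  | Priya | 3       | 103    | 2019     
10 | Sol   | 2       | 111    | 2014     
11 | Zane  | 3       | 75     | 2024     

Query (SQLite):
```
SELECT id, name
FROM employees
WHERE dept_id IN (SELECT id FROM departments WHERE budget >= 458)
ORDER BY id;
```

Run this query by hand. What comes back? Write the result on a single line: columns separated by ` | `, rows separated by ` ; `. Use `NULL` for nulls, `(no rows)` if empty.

1 | Alice ; 6 | Yuki ; 7 | Ivy ; 9 | Priya ; 10 | Sol ; 11 | Zane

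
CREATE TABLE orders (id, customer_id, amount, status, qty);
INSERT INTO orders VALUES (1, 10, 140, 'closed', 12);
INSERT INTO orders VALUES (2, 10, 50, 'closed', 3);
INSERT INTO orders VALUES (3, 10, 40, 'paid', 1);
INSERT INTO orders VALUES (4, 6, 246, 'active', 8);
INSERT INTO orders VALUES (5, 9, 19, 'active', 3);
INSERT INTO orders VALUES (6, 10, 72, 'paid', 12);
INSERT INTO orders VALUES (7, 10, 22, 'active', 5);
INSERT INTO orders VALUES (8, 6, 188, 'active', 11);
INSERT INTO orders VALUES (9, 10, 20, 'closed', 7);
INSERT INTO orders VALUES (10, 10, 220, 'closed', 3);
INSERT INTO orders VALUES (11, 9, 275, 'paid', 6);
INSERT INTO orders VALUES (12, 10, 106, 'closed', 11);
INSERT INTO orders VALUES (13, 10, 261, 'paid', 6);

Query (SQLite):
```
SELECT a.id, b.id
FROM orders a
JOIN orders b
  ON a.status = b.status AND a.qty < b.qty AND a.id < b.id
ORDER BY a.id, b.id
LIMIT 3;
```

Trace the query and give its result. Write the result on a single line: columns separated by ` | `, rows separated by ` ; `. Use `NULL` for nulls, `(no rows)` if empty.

2 | 9 ; 2 | 12 ; 3 | 6

Pairs (a,b) with same status, a.qty < b.qty, a.id < b.id.
status groups: active:{4,5,7,8} closed:{1,2,9,10,12} paid:{3,6,11,13}
Ordered by (a.id, b.id); first 3.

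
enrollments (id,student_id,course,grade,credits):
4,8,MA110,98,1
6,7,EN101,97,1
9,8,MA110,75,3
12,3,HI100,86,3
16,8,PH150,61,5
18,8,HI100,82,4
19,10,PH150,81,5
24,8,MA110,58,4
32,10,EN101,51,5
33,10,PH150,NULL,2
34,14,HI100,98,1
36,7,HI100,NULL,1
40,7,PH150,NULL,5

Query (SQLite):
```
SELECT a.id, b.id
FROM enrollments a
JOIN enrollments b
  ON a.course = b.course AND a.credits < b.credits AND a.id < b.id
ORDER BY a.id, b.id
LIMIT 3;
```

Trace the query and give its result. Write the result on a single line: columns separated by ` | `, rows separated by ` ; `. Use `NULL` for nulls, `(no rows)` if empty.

Pairs (a,b) with same course, a.credits < b.credits, a.id < b.id.
course groups: EN101:{6,32} HI100:{12,18,34,36} MA110:{4,9,24} PH150:{16,19,33,40}
Ordered by (a.id, b.id); first 3.

4 | 9 ; 4 | 24 ; 6 | 32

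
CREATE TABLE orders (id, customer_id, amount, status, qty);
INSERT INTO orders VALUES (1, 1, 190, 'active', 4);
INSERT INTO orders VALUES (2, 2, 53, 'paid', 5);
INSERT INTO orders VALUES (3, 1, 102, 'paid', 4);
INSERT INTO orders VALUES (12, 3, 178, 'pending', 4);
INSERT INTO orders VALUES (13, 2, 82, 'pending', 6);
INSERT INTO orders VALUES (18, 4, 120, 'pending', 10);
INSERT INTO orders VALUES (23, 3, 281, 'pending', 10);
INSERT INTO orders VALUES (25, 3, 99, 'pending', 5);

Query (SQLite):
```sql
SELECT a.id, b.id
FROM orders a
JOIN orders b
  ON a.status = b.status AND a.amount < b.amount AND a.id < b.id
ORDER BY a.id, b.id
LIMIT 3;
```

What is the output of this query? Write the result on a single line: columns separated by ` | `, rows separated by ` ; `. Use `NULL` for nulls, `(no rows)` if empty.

Pairs (a,b) with same status, a.amount < b.amount, a.id < b.id.
status groups: active:{1} paid:{2,3} pending:{12,13,18,23,25}
Ordered by (a.id, b.id); first 3.

2 | 3 ; 12 | 23 ; 13 | 18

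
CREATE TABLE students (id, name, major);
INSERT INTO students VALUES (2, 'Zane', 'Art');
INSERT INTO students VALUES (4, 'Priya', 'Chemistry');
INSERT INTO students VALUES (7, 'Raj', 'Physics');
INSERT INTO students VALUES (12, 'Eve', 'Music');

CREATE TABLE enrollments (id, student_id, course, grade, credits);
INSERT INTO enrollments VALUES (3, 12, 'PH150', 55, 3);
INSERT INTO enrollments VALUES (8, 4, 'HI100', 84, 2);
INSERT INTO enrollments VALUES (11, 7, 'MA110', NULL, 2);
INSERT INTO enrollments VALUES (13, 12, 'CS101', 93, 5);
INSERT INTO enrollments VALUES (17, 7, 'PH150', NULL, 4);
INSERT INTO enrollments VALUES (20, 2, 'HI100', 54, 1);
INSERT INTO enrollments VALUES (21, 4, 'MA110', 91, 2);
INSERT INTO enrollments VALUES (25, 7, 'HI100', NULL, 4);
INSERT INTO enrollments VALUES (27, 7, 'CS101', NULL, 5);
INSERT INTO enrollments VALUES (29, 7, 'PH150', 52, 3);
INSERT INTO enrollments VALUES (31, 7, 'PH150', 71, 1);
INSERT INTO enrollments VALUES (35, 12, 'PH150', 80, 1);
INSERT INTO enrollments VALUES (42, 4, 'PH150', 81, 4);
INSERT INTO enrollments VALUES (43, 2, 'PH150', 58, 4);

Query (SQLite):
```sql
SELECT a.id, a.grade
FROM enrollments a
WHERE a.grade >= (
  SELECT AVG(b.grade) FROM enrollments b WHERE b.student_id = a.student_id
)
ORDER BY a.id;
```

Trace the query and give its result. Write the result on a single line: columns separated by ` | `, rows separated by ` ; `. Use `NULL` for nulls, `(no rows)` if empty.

13 | 93 ; 21 | 91 ; 31 | 71 ; 35 | 80 ; 43 | 58

For each enrollments row a, compute AVG(grade) over rows sharing a.student_id.
Keep row a if a.grade >= that per-group AVG.
  student_id=2: AVG(grade) = 56.0
  student_id=4: AVG(grade) = 85.333333
  student_id=7: AVG(grade) = 61.5
  student_id=12: AVG(grade) = 76.0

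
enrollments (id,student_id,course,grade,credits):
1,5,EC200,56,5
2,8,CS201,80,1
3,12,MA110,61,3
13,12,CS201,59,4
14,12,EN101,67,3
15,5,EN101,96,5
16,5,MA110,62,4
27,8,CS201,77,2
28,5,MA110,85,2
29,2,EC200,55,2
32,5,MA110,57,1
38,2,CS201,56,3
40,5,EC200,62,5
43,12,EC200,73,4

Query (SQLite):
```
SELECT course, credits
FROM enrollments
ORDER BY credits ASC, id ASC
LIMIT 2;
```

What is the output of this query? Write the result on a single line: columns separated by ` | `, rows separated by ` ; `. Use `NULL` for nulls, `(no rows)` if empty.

CS201 | 1 ; MA110 | 1

Sort by credits asc, tiebreak id asc: (1, id=2), (1, id=32), (2, id=27), (2, id=28), (2, id=29) …. Take first 2.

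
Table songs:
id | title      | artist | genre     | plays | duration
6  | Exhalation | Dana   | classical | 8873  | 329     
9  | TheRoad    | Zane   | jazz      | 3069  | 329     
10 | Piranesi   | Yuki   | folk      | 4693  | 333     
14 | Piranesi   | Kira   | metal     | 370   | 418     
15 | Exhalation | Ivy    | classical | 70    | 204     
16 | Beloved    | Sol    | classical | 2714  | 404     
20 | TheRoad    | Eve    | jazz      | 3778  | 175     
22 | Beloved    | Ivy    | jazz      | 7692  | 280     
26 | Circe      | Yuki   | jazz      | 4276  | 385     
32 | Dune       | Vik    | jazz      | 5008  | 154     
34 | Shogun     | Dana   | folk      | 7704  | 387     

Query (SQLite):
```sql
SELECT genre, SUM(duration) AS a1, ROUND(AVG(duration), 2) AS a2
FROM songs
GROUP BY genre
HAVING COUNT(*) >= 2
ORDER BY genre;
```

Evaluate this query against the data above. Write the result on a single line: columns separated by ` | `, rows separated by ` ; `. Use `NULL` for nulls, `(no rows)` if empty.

Group songs by genre.
Per group compute: SUM(duration), ROUND(AVG(duration), 2).
HAVING: drop groups with fewer than 2 rows.
  classical: ids {6, 15, 16} → SUM(duration)=937, ROUND(AVG(duration), 2)=312.33
  folk: ids {10, 34} → SUM(duration)=720, ROUND(AVG(duration), 2)=360
  jazz: ids {9, 20, 22, 26, 32} → SUM(duration)=1323, ROUND(AVG(duration), 2)=264.6
  metal: ids {14} → SUM(duration)=418, ROUND(AVG(duration), 2)=418

classical | 937 | 312.33 ; folk | 720 | 360 ; jazz | 1323 | 264.6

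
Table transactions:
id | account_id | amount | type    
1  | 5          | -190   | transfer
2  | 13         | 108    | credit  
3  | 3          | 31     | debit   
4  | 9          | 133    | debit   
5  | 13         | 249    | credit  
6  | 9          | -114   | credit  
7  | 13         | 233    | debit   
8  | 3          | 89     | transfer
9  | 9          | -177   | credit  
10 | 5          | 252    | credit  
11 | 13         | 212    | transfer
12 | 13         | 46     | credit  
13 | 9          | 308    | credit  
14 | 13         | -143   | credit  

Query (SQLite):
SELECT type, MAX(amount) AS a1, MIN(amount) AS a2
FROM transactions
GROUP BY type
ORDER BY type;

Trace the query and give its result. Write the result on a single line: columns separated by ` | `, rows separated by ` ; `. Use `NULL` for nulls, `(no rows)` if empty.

Group transactions by type.
Per group compute: MAX(amount), MIN(amount).
  credit: ids {2, 5, 6, 9, 10, 12, 13, 14} → MAX(amount)=308, MIN(amount)=-177
  debit: ids {3, 4, 7} → MAX(amount)=233, MIN(amount)=31
  transfer: ids {1, 8, 11} → MAX(amount)=212, MIN(amount)=-190

credit | 308 | -177 ; debit | 233 | 31 ; transfer | 212 | -190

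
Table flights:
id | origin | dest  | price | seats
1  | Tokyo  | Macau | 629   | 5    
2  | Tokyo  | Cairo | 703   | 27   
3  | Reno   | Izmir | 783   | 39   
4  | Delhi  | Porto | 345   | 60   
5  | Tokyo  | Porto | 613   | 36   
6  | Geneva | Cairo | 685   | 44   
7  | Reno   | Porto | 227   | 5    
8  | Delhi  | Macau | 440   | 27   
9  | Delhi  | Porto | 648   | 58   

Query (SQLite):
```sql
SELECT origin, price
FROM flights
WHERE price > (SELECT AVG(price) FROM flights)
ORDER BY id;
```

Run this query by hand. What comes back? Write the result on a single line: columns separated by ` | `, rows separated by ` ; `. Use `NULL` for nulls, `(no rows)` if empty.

Tokyo | 629 ; Tokyo | 703 ; Reno | 783 ; Tokyo | 613 ; Geneva | 685 ; Delhi | 648

Scalar subquery: AVG(price) over all flights rows = 563.666667 (≈; comparison uses full precision).
Keep rows where price > that value.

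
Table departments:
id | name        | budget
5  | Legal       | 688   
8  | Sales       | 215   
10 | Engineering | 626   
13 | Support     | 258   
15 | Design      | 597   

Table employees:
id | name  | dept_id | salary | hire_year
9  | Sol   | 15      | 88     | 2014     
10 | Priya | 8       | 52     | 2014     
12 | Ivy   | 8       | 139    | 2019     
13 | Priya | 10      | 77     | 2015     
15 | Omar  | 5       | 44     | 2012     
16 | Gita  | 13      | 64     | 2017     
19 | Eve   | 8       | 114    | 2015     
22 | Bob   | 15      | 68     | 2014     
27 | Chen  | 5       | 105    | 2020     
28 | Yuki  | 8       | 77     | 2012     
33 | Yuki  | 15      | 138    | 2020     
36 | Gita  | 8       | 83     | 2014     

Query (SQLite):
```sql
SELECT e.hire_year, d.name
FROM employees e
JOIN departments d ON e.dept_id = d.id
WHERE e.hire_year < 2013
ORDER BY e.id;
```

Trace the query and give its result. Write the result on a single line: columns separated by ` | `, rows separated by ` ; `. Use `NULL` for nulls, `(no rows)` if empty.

2012 | Legal ; 2012 | Sales

Each employees row matches the departments row where dept_id = departments.id.
Then keep rows with e.hire_year < 2013.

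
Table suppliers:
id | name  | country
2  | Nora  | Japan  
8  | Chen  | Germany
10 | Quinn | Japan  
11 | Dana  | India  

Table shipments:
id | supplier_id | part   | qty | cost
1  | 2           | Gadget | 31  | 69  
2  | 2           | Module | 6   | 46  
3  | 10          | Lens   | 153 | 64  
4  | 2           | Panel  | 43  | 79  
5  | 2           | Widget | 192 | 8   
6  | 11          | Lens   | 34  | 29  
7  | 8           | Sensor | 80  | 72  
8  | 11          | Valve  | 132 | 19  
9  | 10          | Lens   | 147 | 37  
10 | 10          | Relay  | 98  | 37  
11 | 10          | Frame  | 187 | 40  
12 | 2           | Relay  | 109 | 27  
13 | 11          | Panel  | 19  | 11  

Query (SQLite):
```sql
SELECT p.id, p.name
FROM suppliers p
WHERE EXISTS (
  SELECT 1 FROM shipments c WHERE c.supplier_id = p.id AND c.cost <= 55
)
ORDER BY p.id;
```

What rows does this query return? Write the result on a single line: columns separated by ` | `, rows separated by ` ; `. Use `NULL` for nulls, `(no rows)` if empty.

For each suppliers row, check whether any shipments with matching supplier_id has cost <= 55.
Keep rows where that is true.

2 | Nora ; 10 | Quinn ; 11 | Dana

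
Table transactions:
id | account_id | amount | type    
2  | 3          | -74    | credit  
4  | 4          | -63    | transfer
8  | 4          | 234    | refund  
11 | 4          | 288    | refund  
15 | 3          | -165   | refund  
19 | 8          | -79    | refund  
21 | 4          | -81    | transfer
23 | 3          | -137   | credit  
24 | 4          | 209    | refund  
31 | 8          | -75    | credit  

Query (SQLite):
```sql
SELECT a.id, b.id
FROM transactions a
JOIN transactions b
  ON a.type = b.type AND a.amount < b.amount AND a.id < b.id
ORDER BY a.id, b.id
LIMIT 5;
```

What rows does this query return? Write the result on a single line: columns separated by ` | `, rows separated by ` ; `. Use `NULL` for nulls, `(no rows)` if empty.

8 | 11 ; 15 | 19 ; 15 | 24 ; 19 | 24 ; 23 | 31

Pairs (a,b) with same type, a.amount < b.amount, a.id < b.id.
type groups: credit:{2,23,31} refund:{8,11,15,19,24} transfer:{4,21}
Ordered by (a.id, b.id); first 5.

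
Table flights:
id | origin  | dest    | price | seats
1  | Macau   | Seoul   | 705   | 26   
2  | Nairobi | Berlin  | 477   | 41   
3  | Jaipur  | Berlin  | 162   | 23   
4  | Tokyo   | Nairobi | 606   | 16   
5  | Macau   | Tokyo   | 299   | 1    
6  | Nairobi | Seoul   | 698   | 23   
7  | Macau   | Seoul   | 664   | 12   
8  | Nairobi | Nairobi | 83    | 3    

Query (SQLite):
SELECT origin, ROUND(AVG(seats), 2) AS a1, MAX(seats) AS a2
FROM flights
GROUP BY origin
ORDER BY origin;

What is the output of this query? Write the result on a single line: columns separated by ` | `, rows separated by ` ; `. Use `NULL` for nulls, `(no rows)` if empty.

Group flights by origin.
Per group compute: ROUND(AVG(seats), 2), MAX(seats).
  Jaipur: ids {3} → ROUND(AVG(seats), 2)=23, MAX(seats)=23
  Macau: ids {1, 5, 7} → ROUND(AVG(seats), 2)=13, MAX(seats)=26
  Nairobi: ids {2, 6, 8} → ROUND(AVG(seats), 2)=22.33, MAX(seats)=41
  Tokyo: ids {4} → ROUND(AVG(seats), 2)=16, MAX(seats)=16

Jaipur | 23 | 23 ; Macau | 13 | 26 ; Nairobi | 22.33 | 41 ; Tokyo | 16 | 16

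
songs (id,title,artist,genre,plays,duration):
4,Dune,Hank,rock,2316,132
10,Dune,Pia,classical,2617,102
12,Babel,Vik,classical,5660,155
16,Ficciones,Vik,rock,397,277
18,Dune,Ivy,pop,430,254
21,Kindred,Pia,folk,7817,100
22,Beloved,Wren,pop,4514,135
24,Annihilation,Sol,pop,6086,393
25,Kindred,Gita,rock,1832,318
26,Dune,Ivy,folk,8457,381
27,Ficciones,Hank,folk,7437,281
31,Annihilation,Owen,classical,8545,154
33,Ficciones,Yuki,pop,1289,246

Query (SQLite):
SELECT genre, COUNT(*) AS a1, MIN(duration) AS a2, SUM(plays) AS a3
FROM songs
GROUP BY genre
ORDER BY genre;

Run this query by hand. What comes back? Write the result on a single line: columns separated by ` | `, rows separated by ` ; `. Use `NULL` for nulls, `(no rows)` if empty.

Group songs by genre.
Per group compute: COUNT(*), MIN(duration), SUM(plays).
  classical: ids {10, 12, 31} → COUNT(*)=3, MIN(duration)=102, SUM(plays)=16822
  folk: ids {21, 26, 27} → COUNT(*)=3, MIN(duration)=100, SUM(plays)=23711
  pop: ids {18, 22, 24, 33} → COUNT(*)=4, MIN(duration)=135, SUM(plays)=12319
  rock: ids {4, 16, 25} → COUNT(*)=3, MIN(duration)=132, SUM(plays)=4545

classical | 3 | 102 | 16822 ; folk | 3 | 100 | 23711 ; pop | 4 | 135 | 12319 ; rock | 3 | 132 | 4545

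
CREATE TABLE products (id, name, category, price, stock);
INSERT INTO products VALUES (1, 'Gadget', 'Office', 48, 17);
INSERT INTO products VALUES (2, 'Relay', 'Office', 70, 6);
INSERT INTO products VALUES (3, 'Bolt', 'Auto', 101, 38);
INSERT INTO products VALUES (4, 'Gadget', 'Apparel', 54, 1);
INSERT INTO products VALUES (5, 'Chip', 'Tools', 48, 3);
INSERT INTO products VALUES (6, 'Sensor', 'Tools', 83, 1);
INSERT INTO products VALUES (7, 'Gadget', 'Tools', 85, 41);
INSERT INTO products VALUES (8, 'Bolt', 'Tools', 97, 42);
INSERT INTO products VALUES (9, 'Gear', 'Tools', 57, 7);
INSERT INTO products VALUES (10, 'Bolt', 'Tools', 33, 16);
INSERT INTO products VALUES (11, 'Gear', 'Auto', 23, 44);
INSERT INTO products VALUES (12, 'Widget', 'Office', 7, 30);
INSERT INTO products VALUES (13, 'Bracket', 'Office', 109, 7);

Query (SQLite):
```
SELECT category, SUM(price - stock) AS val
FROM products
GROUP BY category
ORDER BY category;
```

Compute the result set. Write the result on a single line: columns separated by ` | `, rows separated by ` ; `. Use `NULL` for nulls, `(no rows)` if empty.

Apparel | 53 ; Auto | 42 ; Office | 174 ; Tools | 293

For each row compute price - stock.
Group by category; take SUM of the expression per group.
  Apparel: ids {4} → SUM(price - stock)=53
  Auto: ids {3, 11} → SUM(price - stock)=42
  Office: ids {1, 2, 12, 13} → SUM(price - stock)=174
  Tools: ids {5, 6, 7, 8, 9, 10} → SUM(price - stock)=293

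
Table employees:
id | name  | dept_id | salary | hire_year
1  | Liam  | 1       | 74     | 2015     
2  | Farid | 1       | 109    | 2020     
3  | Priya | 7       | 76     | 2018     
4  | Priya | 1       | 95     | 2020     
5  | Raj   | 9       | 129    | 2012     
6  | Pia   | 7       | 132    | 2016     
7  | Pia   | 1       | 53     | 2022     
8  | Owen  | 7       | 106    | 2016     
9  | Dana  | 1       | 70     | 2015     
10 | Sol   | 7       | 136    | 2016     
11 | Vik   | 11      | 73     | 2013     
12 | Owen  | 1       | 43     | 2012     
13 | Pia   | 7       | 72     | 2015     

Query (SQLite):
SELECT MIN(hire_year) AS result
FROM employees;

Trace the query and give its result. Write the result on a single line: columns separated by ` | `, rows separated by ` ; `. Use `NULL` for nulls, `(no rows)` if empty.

All hire_year values: [2015, 2020, 2018, 2020, 2012, 2016, 2022, 2016, 2015, 2016, 2013, 2012, 2015].
MIN of non-NULL values = 2012.

2012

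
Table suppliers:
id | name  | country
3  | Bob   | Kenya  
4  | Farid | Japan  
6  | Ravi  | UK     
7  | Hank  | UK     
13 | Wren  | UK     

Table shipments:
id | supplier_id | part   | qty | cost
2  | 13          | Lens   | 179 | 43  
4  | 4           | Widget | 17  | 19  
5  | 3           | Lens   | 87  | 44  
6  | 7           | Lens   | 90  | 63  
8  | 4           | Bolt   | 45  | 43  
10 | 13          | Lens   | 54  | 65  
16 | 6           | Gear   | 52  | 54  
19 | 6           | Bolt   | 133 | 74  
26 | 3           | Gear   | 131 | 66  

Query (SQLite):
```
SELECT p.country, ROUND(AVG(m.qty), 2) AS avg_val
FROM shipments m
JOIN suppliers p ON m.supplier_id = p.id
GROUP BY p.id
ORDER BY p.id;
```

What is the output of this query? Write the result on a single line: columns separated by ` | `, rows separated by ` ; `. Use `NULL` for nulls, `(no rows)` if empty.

Join each shipments row to its suppliers via supplier_id.
Group joined rows by suppliers.id; compute ROUND(AVG(m.qty), 2) per group.
  3: ids {5, 26} → ROUND(AVG(m.qty), 2)=109
  4: ids {4, 8} → ROUND(AVG(m.qty), 2)=31
  6: ids {16, 19} → ROUND(AVG(m.qty), 2)=92.5
  7: ids {6} → ROUND(AVG(m.qty), 2)=90
  13: ids {2, 10} → ROUND(AVG(m.qty), 2)=116.5

Kenya | 109 ; Japan | 31 ; UK | 92.5 ; UK | 90 ; UK | 116.5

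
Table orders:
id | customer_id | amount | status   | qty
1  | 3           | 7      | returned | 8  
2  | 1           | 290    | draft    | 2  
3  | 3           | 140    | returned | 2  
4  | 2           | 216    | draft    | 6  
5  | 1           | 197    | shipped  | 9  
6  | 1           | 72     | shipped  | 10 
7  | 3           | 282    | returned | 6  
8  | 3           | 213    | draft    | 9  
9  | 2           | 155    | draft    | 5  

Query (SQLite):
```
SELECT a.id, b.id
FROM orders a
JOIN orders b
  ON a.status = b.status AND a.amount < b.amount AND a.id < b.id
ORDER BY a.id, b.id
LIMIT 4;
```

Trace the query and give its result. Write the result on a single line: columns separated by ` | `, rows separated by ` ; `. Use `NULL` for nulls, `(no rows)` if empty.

1 | 3 ; 1 | 7 ; 3 | 7

Pairs (a,b) with same status, a.amount < b.amount, a.id < b.id.
status groups: draft:{2,4,8,9} returned:{1,3,7} shipped:{5,6}
Ordered by (a.id, b.id); first 4.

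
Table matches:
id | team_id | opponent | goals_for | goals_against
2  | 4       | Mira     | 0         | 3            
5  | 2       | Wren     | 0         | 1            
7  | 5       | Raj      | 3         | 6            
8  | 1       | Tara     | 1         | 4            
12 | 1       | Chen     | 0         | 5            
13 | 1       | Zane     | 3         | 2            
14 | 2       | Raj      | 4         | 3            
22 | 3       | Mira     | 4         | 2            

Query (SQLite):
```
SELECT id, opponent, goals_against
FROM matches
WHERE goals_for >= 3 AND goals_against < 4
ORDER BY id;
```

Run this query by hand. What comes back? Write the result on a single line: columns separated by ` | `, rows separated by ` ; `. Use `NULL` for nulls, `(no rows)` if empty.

13 | Zane | 2 ; 14 | Raj | 3 ; 22 | Mira | 2

goals_for >= 3: ids {7, 13, 14, 22}
goals_against < 4: ids {2, 5, 13, 14, 22}
Combine with AND.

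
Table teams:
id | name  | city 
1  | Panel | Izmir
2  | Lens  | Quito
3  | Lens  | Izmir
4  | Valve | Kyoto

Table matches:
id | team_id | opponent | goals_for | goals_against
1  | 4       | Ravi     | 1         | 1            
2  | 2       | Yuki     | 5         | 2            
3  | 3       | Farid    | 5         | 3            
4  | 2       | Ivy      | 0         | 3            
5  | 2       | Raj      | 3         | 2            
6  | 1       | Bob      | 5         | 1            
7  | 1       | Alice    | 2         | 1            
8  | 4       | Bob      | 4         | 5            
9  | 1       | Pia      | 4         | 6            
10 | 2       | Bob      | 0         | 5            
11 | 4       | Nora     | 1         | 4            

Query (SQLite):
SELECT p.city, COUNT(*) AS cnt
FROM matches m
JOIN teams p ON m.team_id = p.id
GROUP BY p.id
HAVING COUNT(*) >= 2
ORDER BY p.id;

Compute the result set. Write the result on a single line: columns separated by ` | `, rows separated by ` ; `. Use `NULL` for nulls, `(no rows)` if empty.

Izmir | 3 ; Quito | 4 ; Kyoto | 3

Join each matches row to its teams via team_id.
Group joined rows by teams.id; compute COUNT(*) per group.
HAVING: keep groups with count ≥ 2.
  1: ids {6, 7, 9} → COUNT(*)=3
  2: ids {2, 4, 5, 10} → COUNT(*)=4
  3: ids {3} → COUNT(*)=1
  4: ids {1, 8, 11} → COUNT(*)=3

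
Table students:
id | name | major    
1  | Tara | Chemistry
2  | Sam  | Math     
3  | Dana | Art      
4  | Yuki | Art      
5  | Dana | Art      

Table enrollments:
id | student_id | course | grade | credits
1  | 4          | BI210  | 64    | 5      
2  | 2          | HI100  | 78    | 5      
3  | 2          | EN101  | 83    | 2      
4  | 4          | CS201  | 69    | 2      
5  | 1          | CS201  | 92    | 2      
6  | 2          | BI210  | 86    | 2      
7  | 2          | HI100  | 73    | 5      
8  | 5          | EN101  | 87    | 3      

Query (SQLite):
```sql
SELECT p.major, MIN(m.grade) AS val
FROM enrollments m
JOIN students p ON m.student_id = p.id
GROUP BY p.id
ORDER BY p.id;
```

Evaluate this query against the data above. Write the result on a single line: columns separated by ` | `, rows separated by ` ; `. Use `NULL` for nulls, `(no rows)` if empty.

Join each enrollments row to its students via student_id.
Group joined rows by students.id; compute MIN(m.grade) per group.
  1: ids {5} → MIN(m.grade)=92
  2: ids {2, 3, 6, 7} → MIN(m.grade)=73
  4: ids {1, 4} → MIN(m.grade)=64
  5: ids {8} → MIN(m.grade)=87

Chemistry | 92 ; Math | 73 ; Art | 64 ; Art | 87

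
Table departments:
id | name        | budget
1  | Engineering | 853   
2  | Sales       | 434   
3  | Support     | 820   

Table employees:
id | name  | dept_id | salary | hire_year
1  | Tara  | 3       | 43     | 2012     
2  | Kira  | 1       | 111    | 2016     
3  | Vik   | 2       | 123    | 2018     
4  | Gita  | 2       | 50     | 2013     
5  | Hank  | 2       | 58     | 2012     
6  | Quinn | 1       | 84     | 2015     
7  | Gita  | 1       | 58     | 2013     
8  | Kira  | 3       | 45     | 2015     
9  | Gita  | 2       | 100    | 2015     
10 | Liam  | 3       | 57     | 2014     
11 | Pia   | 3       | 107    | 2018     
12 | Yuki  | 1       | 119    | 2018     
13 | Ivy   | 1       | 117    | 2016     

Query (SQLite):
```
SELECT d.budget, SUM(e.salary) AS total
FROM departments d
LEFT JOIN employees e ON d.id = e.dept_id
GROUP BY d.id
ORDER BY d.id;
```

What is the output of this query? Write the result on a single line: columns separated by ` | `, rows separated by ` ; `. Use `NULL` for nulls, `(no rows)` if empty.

LEFT JOIN keeps every departments row; unmatched ones get NULL for employees columns.
Group by departments.id and compute SUM(e.salary). SUM over an all-NULL group is NULL.
  1: ids {2, 6, 7, 12, 13} → SUM(e.salary)=489
  2: ids {3, 4, 5, 9} → SUM(e.salary)=331
  3: ids {1, 8, 10, 11} → SUM(e.salary)=252

853 | 489 ; 434 | 331 ; 820 | 252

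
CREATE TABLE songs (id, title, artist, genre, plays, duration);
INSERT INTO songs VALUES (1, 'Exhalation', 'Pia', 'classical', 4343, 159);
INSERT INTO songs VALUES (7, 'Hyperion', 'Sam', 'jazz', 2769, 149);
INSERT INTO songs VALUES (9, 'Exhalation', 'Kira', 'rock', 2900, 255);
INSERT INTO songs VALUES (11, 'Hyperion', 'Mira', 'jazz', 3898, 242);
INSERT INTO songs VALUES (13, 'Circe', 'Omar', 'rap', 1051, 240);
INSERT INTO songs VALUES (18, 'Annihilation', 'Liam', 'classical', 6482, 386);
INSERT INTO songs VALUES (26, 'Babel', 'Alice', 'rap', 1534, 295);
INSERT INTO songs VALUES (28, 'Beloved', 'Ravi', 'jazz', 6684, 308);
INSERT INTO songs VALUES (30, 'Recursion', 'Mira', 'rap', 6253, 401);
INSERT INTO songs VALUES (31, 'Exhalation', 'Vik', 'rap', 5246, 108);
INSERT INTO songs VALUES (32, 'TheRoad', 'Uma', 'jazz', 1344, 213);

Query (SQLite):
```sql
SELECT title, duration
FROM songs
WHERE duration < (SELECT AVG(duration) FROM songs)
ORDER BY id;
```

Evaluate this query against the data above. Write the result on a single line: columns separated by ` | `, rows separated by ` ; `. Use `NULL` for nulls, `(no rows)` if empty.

Exhalation | 159 ; Hyperion | 149 ; Hyperion | 242 ; Circe | 240 ; Exhalation | 108 ; TheRoad | 213

Scalar subquery: AVG(duration) over all songs rows = 250.545455 (≈; comparison uses full precision).
Keep rows where duration < that value.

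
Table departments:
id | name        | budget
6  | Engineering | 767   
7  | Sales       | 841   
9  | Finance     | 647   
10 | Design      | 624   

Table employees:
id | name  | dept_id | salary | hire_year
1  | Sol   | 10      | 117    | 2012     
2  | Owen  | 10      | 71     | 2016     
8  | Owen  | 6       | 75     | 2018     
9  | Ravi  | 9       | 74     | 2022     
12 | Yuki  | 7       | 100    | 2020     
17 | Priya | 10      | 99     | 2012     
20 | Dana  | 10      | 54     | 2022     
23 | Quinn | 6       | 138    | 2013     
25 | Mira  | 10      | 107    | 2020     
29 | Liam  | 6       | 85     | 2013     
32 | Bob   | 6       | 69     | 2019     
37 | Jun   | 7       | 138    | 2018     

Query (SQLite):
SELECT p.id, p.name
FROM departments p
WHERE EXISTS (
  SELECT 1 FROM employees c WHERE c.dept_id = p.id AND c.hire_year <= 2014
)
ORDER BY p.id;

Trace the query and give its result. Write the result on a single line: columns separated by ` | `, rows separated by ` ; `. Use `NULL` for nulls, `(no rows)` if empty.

For each departments row, check whether any employees with matching dept_id has hire_year <= 2014.
Keep rows where that is true.

6 | Engineering ; 10 | Design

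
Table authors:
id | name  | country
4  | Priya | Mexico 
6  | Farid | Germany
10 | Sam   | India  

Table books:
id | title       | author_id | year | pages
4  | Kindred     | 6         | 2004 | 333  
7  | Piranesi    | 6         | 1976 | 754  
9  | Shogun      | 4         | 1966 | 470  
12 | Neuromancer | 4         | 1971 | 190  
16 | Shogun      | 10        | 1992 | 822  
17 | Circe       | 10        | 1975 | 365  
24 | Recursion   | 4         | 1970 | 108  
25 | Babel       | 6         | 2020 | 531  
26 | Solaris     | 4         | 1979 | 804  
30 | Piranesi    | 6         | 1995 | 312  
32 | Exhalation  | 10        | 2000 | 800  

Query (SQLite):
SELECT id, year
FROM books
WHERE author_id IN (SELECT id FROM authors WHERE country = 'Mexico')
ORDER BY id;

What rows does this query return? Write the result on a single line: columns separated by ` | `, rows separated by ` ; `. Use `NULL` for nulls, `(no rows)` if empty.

9 | 1966 ; 12 | 1971 ; 24 | 1970 ; 26 | 1979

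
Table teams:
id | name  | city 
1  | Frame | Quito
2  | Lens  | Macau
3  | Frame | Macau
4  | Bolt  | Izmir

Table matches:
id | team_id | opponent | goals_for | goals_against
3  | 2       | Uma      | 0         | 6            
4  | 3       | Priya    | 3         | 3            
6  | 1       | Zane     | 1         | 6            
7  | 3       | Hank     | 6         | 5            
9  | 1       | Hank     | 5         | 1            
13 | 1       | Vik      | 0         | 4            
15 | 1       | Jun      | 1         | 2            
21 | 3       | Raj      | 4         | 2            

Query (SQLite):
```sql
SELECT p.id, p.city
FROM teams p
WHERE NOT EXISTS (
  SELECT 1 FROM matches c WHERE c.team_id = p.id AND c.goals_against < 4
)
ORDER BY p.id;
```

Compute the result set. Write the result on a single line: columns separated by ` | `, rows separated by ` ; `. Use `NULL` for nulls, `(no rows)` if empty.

For each teams row, check whether any matches with matching team_id has goals_against < 4.
Keep rows where that is false.

2 | Macau ; 4 | Izmir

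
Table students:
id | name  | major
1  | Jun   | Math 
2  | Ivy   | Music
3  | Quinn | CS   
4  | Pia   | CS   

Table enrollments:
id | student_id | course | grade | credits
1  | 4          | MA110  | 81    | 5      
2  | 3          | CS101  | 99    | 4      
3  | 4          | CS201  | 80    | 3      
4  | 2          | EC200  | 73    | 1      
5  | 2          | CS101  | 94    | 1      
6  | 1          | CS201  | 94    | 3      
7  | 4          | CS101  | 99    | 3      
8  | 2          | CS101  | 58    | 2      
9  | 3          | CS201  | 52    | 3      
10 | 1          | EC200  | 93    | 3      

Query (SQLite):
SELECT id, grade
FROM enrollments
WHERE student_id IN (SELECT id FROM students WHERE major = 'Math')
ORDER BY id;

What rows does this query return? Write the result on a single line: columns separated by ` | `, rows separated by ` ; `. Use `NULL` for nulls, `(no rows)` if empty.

Inner query: students.id where major = 'Math'.
Outer: keep enrollments rows whose student_id is in that set.
Inner query → {1}

6 | 94 ; 10 | 93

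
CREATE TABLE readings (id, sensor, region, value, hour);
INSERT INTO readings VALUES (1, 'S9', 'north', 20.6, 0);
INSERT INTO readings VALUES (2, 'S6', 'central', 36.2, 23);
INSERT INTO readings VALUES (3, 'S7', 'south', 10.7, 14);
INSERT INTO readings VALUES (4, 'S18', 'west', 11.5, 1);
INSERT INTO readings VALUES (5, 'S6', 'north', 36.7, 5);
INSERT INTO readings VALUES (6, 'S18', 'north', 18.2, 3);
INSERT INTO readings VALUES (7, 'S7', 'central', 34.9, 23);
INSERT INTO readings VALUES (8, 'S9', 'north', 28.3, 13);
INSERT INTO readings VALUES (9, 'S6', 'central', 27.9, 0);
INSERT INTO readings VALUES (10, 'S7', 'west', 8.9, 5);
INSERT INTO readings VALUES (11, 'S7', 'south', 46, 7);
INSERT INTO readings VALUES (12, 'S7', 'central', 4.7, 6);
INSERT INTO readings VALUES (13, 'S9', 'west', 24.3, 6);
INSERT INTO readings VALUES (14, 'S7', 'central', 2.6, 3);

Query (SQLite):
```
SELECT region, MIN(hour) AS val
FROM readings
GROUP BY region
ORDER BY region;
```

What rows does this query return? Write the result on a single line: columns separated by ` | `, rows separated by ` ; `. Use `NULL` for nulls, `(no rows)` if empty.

central | 0 ; north | 0 ; south | 7 ; west | 1

Partition readings by region; compute MIN(hour) within each group.
  central: ids {2, 7, 9, 12, 14} → MIN(hour)=0
  north: ids {1, 5, 6, 8} → MIN(hour)=0
  south: ids {3, 11} → MIN(hour)=7
  west: ids {4, 10, 13} → MIN(hour)=1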